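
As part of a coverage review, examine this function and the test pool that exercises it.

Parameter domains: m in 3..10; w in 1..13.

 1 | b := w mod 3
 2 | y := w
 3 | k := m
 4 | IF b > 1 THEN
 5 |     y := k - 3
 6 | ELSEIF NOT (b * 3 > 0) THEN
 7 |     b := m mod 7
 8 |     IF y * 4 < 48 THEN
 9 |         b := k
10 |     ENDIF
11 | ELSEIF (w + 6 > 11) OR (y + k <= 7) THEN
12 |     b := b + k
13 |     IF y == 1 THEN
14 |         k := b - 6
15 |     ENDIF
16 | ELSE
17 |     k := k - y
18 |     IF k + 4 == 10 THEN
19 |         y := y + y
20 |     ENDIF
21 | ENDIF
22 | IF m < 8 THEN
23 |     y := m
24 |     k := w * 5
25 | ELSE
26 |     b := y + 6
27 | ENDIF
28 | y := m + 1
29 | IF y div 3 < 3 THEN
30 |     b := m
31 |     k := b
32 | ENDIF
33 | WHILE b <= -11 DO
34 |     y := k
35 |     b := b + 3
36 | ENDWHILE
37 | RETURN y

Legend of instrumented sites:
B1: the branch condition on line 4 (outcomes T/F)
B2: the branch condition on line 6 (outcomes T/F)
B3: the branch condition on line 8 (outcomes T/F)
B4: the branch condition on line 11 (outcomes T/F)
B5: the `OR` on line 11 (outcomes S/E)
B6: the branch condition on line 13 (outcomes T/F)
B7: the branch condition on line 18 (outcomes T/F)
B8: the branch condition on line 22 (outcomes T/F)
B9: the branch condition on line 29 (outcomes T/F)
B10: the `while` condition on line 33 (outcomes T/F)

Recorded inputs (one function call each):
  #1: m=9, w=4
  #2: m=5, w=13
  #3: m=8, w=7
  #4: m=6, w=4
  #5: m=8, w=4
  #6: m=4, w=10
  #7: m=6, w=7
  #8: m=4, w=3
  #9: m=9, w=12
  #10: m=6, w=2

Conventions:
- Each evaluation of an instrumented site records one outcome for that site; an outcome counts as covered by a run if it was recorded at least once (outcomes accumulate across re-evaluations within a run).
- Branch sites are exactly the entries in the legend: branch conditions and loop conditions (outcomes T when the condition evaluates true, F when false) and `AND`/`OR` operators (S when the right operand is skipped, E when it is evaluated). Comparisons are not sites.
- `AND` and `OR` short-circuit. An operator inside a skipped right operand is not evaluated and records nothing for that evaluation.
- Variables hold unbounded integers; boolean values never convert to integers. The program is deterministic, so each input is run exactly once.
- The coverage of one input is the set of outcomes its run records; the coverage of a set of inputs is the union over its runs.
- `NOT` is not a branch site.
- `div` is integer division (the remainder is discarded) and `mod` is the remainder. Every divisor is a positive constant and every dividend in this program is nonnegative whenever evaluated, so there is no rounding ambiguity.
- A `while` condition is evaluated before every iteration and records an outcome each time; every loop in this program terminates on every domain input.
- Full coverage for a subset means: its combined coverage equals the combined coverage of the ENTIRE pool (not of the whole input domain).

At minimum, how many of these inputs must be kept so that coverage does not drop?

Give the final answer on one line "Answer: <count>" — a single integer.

input #1, m=9, w=4: events B1->F, B2->F, B5->E, B4->F, B7->F, B8->F, B9->F, B10->F; outcomes B1=F, B2=F, B4=F, B5=E, B7=F, B8=F, B9=F, B10=F
input #2, m=5, w=13: events B1->F, B2->F, B5->S, B4->T, B6->F, B8->T, B9->T, B10->F; outcomes B1=F, B2=F, B4=T, B5=S, B6=F, B8=T, B9=T, B10=F
input #3, m=8, w=7: events B1->F, B2->F, B5->S, B4->T, B6->F, B8->F, B9->F, B10->F; outcomes B1=F, B2=F, B4=T, B5=S, B6=F, B8=F, B9=F, B10=F
input #4, m=6, w=4: events B1->F, B2->F, B5->E, B4->F, B7->F, B8->T, B9->T, B10->F; outcomes B1=F, B2=F, B4=F, B5=E, B7=F, B8=T, B9=T, B10=F
input #5, m=8, w=4: events B1->F, B2->F, B5->E, B4->F, B7->F, B8->F, B9->F, B10->F; outcomes B1=F, B2=F, B4=F, B5=E, B7=F, B8=F, B9=F, B10=F
input #6, m=4, w=10: events B1->F, B2->F, B5->S, B4->T, B6->F, B8->T, B9->T, B10->F; outcomes B1=F, B2=F, B4=T, B5=S, B6=F, B8=T, B9=T, B10=F
input #7, m=6, w=7: events B1->F, B2->F, B5->S, B4->T, B6->F, B8->T, B9->T, B10->F; outcomes B1=F, B2=F, B4=T, B5=S, B6=F, B8=T, B9=T, B10=F
input #8, m=4, w=3: events B1->F, B2->T, B3->T, B8->T, B9->T, B10->F; outcomes B1=F, B2=T, B3=T, B8=T, B9=T, B10=F
input #9, m=9, w=12: events B1->F, B2->T, B3->F, B8->F, B9->F, B10->F; outcomes B1=F, B2=T, B3=F, B8=F, B9=F, B10=F
input #10, m=6, w=2: events B1->T, B8->T, B9->T, B10->F; outcomes B1=T, B8=T, B9=T, B10=F
the full pool covers 17 outcomes: B1=T, B1=F, B2=T, B2=F, B3=T, B3=F, B4=T, B4=F, B5=S, B5=E, B6=F, B7=F, B8=T, B8=F, B9=T, B9=F, B10=F
every size-1 subset falls short of the 17 outcomes (best: 8/17)
every size-2 subset falls short of the 17 outcomes (best: 13/17)
every size-3 subset falls short of the 17 outcomes (best: 15/17)
every size-4 subset falls short of the 17 outcomes (best: 16/17)
the canonical winner is {1, 2, 8, 9, 10}: size 5, full 17-outcome coverage, earliest index list among size-5 covers

Answer: 5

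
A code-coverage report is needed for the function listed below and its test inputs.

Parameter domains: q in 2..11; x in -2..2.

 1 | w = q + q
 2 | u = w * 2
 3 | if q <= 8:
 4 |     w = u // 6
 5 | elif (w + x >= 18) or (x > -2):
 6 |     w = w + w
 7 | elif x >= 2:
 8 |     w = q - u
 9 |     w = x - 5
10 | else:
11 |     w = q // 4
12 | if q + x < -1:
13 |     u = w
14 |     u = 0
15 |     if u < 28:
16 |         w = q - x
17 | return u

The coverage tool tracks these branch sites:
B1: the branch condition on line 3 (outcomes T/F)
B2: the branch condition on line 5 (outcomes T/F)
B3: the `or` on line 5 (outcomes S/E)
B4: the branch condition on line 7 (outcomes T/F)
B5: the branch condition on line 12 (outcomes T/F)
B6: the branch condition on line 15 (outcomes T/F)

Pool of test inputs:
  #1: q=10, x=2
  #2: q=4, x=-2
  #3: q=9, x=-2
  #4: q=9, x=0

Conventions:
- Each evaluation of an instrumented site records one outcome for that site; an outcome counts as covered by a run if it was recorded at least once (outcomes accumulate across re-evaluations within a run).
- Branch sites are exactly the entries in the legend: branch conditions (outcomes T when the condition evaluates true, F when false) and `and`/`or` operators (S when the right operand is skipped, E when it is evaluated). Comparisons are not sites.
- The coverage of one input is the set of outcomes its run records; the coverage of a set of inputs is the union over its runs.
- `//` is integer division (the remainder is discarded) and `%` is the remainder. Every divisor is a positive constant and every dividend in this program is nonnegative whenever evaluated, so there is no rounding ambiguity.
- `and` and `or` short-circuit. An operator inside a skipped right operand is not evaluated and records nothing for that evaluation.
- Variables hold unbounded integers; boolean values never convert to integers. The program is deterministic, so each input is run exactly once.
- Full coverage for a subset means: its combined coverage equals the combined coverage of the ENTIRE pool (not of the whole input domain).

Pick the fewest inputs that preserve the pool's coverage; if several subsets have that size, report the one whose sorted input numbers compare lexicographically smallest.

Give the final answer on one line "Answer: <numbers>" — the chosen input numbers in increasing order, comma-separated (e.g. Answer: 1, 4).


#1 (q=10, x=2) -> covered: B1=F, B2=T, B3=S, B5=F
#2 (q=4, x=-2) -> covered: B1=T, B5=F
#3 (q=9, x=-2) -> covered: B1=F, B2=F, B3=E, B4=F, B5=F
#4 (q=9, x=0) -> covered: B1=F, B2=T, B3=S, B5=F
the full pool covers 8 outcomes: B1=T, B1=F, B2=T, B2=F, B3=S, B3=E, B4=F, B5=F
every size-1 subset falls short of the 8 outcomes (best: 5/8)
every size-2 subset falls short of the 8 outcomes (best: 7/8)
at size 3, {1, 2, 3} reaches all 8 outcomes; every lexicographically earlier size-3 subset fails
Answer: 1, 2, 3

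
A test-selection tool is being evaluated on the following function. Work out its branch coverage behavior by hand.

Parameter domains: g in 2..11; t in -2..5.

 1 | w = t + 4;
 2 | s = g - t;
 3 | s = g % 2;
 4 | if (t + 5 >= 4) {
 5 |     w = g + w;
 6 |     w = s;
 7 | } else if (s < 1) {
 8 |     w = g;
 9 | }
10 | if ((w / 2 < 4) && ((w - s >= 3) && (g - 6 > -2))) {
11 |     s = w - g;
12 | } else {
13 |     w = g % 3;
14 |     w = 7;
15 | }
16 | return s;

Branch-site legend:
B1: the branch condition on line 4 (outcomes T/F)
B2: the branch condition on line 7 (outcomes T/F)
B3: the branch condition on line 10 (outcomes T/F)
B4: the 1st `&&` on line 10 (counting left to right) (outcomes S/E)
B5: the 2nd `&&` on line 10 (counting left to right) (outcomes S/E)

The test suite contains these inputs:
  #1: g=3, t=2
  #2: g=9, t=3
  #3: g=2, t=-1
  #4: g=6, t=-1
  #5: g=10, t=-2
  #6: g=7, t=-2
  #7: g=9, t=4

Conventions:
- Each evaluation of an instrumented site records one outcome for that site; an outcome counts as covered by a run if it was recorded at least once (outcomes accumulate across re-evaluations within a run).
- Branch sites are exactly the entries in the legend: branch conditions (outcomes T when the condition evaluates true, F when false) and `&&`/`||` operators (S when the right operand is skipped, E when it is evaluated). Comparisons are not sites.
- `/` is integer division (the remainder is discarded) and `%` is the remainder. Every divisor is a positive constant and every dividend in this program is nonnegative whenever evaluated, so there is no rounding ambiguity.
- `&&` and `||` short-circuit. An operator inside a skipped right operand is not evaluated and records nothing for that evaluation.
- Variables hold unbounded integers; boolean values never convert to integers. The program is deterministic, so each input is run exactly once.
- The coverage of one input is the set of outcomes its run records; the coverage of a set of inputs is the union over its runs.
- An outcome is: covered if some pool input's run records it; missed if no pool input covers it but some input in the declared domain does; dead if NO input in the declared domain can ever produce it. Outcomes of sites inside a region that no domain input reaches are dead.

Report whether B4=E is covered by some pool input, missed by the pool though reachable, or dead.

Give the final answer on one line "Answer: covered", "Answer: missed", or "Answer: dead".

B4=E is recorded by pool input(s) 1, 2, 3, 4, 6, 7 -> covered

Answer: covered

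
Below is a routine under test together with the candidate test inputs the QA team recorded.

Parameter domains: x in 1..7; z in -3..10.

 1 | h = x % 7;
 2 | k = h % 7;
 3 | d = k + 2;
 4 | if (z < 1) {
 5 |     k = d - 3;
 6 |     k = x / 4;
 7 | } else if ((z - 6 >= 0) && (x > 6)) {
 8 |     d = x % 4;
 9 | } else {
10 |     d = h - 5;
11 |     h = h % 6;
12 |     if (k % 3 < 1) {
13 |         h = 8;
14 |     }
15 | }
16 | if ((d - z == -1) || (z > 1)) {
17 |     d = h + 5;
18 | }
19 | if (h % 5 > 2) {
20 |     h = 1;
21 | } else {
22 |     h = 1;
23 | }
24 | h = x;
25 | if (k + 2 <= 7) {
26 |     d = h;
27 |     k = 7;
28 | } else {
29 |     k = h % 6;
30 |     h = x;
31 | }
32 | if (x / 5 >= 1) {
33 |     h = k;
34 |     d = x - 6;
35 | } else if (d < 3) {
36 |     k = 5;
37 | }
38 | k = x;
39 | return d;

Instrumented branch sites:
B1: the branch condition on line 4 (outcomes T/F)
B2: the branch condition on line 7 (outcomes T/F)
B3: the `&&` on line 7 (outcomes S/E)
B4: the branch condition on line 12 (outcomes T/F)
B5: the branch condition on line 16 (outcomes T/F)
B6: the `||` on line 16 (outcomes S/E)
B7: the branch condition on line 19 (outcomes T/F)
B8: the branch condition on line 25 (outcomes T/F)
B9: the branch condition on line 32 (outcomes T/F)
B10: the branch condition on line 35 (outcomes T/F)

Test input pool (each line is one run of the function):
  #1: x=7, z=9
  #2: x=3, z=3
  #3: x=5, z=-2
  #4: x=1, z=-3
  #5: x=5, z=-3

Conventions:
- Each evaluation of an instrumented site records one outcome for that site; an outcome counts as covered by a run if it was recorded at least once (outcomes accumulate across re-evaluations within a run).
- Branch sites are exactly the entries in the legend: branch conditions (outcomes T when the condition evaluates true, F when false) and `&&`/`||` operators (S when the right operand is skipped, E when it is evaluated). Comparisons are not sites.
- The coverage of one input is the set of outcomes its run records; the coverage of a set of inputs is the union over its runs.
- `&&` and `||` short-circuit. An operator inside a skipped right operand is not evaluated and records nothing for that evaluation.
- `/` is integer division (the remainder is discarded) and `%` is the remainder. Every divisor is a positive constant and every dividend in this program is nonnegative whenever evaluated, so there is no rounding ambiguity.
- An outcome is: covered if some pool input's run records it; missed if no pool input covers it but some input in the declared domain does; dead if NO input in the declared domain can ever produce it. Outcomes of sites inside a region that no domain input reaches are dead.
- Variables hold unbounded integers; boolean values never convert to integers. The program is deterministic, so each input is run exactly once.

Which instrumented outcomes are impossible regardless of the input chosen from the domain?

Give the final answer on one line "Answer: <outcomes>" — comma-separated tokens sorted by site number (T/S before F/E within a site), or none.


running all 98 domain inputs and tallying outcomes:
  reachable outcomes have witnesses, e.g. B1=T (e.g. x=1, z=-3), B1=F (e.g. x=1, z=1), B2=T (e.g. x=7, z=6), B2=F (e.g. x=1, z=1)
Answer: none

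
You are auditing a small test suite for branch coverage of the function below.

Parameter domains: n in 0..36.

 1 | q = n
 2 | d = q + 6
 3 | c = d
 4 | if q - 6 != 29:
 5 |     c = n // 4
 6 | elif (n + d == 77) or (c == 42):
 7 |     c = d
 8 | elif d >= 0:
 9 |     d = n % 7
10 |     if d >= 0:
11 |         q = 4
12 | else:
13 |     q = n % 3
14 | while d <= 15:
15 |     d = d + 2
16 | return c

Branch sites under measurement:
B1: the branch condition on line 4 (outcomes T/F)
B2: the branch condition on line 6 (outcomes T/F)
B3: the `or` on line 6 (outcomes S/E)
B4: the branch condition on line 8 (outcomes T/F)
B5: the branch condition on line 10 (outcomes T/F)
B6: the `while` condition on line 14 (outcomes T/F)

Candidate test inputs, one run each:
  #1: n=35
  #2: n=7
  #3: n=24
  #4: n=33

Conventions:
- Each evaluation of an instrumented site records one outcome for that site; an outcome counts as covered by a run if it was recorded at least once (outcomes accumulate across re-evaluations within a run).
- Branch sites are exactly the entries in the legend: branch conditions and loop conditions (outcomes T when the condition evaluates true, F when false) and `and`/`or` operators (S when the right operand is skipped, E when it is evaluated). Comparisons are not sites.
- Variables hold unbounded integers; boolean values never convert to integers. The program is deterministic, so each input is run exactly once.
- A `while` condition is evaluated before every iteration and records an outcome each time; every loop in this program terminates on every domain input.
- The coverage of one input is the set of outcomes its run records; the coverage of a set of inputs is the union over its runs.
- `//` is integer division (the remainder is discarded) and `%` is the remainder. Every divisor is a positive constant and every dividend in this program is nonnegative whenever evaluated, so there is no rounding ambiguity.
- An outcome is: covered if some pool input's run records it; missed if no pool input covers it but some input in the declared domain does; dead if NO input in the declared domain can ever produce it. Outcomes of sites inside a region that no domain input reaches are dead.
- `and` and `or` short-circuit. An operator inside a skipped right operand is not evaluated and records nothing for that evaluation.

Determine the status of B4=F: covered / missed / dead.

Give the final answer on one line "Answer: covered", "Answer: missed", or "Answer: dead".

no pool input records B4=F
checking all 37 inputs in the declared domain: B4=F is never recorded -> dead

Answer: dead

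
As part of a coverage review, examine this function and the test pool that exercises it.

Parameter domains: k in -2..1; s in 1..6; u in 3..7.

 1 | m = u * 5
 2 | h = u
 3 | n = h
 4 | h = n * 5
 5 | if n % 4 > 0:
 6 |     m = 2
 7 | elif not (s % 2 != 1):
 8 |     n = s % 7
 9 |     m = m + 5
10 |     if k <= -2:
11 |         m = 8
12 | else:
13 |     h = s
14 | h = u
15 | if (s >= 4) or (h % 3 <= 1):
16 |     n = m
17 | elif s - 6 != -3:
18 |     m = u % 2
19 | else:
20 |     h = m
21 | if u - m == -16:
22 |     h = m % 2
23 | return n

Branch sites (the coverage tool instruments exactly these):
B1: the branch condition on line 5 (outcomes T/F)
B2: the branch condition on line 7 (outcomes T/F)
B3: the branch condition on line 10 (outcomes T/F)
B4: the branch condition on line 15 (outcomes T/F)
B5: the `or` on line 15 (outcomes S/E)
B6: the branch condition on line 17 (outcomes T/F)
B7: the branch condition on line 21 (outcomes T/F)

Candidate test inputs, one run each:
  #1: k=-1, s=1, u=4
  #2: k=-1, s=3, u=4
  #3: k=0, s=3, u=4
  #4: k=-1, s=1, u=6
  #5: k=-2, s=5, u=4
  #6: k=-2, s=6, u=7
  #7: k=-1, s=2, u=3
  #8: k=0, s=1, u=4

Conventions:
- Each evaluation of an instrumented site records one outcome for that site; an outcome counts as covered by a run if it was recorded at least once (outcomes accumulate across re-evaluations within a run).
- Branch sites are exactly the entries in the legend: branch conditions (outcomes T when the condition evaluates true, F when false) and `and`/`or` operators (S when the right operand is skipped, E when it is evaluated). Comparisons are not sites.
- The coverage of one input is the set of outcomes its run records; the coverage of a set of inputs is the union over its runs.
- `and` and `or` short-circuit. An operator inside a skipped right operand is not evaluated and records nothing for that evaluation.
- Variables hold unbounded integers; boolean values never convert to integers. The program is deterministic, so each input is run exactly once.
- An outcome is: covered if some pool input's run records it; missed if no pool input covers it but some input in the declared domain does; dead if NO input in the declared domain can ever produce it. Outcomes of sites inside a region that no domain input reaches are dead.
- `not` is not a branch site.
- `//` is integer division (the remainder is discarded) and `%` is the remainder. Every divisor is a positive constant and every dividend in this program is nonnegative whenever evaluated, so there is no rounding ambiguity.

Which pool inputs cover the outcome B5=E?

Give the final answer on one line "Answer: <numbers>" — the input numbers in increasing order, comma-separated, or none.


input #1 (k=-1, s=1, u=4): hits B5=E
input #2 (k=-1, s=3, u=4): hits B5=E
input #3 (k=0, s=3, u=4): hits B5=E
input #4 (k=-1, s=1, u=6): hits B5=E
input #5 (k=-2, s=5, u=4): never hits B5=E
input #6 (k=-2, s=6, u=7): never hits B5=E
input #7 (k=-1, s=2, u=3): hits B5=E
input #8 (k=0, s=1, u=4): hits B5=E
Answer: 1, 2, 3, 4, 7, 8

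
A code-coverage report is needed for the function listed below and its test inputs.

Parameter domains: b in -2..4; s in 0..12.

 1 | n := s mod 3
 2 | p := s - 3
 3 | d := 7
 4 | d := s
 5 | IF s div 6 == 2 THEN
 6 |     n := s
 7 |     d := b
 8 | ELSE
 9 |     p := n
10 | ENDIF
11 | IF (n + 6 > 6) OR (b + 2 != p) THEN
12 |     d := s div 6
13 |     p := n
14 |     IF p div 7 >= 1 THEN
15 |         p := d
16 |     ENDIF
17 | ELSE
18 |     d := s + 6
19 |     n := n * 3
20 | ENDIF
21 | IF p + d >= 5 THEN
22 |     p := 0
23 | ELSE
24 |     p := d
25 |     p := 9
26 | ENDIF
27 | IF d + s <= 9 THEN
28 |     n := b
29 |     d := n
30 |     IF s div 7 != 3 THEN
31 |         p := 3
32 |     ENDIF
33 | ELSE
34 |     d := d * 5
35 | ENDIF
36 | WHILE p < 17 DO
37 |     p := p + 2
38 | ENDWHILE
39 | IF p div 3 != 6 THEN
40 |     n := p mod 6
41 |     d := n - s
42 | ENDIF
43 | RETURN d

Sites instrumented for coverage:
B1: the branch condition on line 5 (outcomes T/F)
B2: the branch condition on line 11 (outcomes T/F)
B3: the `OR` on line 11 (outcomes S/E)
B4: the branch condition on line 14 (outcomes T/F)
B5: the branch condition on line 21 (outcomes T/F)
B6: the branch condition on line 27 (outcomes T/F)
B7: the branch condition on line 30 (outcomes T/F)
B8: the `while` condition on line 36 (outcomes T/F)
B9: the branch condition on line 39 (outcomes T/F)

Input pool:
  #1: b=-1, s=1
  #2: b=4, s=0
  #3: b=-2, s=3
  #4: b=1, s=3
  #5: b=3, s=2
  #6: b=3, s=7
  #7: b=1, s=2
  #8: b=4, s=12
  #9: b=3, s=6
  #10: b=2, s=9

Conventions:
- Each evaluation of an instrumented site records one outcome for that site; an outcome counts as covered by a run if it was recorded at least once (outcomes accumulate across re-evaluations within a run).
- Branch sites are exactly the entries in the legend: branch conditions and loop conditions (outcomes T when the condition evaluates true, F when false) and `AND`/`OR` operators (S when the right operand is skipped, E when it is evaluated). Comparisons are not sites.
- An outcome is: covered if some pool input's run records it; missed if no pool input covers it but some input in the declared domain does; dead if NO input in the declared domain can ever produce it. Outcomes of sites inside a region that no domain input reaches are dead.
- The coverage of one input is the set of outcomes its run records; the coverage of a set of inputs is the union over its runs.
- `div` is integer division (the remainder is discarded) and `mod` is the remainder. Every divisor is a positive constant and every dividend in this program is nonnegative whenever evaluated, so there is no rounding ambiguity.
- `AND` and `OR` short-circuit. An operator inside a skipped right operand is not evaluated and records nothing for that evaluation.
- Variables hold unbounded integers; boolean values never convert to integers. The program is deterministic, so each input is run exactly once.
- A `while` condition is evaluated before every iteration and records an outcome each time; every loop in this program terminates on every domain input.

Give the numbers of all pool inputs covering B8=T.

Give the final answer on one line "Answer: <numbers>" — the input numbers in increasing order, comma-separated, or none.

input #1 (b=-1, s=1): hits B8=T
input #2 (b=4, s=0): hits B8=T
input #3 (b=-2, s=3): hits B8=T
input #4 (b=1, s=3): hits B8=T
input #5 (b=3, s=2): hits B8=T
input #6 (b=3, s=7): hits B8=T
input #7 (b=1, s=2): hits B8=T
input #8 (b=4, s=12): hits B8=T
input #9 (b=3, s=6): hits B8=T
input #10 (b=2, s=9): hits B8=T

Answer: 1, 2, 3, 4, 5, 6, 7, 8, 9, 10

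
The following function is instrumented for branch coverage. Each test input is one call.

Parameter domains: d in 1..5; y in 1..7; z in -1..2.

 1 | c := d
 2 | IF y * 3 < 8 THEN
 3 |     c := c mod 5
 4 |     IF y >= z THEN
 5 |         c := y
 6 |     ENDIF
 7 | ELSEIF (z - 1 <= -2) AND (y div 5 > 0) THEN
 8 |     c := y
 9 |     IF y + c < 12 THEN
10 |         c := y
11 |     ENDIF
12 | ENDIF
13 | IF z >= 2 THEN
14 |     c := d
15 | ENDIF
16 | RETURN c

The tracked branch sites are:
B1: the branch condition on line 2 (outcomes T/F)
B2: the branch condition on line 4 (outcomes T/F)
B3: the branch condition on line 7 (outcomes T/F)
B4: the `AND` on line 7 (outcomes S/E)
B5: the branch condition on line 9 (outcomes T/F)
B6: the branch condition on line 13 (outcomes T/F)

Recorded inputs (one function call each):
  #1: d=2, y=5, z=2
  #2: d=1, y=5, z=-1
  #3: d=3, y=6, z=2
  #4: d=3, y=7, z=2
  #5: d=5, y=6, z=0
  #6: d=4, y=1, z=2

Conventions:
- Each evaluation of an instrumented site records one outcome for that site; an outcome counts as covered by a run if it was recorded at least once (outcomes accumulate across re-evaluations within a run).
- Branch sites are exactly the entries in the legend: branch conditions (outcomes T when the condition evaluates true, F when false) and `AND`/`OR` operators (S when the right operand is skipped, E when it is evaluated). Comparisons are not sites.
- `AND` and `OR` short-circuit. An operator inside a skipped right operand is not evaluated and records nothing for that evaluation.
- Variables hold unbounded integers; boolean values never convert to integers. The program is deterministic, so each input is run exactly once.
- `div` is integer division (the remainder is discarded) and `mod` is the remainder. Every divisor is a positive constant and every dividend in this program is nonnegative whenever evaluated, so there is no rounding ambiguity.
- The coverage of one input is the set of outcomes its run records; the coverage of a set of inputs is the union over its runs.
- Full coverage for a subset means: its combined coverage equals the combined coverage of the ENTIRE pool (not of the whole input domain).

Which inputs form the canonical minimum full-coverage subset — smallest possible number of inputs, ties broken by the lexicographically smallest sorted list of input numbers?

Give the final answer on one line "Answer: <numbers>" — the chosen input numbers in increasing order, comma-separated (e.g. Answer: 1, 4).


#1 (d=2, y=5, z=2) -> B1->F, B4->S, B3->F, B6->T; covered: B1=F, B3=F, B4=S, B6=T
#2 (d=1, y=5, z=-1) -> B1->F, B4->E, B3->T, B5->T, B6->F; covered: B1=F, B3=T, B4=E, B5=T, B6=F
#3 (d=3, y=6, z=2) -> B1->F, B4->S, B3->F, B6->T; covered: B1=F, B3=F, B4=S, B6=T
#4 (d=3, y=7, z=2) -> B1->F, B4->S, B3->F, B6->T; covered: B1=F, B3=F, B4=S, B6=T
#5 (d=5, y=6, z=0) -> B1->F, B4->S, B3->F, B6->F; covered: B1=F, B3=F, B4=S, B6=F
#6 (d=4, y=1, z=2) -> B1->T, B2->F, B6->T; covered: B1=T, B2=F, B6=T
the full pool covers 10 outcomes: B1=T, B1=F, B2=F, B3=T, B3=F, B4=S, B4=E, B5=T, B6=T, B6=F
every size-1 subset falls short of the 10 outcomes (best: 5/10)
every size-2 subset falls short of the 10 outcomes (best: 8/10)
the canonical winner is {1, 2, 6}: size 3, full 10-outcome coverage, earliest index list among size-3 covers
Answer: 1, 2, 6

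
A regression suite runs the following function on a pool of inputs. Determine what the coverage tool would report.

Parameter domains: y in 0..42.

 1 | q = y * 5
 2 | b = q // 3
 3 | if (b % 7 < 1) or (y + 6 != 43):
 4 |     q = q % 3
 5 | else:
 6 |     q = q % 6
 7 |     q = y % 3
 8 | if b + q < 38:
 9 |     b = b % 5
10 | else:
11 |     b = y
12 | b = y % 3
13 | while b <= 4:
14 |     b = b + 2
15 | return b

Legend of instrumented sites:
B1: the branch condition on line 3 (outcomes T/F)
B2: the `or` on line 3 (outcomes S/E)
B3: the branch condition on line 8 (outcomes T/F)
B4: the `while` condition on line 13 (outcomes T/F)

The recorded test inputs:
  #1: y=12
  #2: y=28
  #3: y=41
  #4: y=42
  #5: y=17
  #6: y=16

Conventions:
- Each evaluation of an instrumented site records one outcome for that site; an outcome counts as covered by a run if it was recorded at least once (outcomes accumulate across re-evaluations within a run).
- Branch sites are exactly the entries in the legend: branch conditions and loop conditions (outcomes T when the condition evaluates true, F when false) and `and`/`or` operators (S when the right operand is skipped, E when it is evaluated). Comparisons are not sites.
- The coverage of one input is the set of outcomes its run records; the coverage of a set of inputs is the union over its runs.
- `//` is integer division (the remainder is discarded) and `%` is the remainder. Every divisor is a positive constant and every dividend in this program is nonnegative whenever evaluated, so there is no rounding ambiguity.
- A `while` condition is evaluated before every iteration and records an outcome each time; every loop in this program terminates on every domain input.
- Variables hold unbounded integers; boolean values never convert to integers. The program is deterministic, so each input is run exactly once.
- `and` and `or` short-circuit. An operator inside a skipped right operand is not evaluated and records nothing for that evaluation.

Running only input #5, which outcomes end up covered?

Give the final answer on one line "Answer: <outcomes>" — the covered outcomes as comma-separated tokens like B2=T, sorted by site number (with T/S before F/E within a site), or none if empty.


Simulating input #5 (y=17) step by step:
  B2->S, B1->T, B3->T, B4->T, B4->T, B4->F
as a set, this run covers: B1=T, B2=S, B3=T, B4=T, B4=F
Answer: B1=T, B2=S, B3=T, B4=T, B4=F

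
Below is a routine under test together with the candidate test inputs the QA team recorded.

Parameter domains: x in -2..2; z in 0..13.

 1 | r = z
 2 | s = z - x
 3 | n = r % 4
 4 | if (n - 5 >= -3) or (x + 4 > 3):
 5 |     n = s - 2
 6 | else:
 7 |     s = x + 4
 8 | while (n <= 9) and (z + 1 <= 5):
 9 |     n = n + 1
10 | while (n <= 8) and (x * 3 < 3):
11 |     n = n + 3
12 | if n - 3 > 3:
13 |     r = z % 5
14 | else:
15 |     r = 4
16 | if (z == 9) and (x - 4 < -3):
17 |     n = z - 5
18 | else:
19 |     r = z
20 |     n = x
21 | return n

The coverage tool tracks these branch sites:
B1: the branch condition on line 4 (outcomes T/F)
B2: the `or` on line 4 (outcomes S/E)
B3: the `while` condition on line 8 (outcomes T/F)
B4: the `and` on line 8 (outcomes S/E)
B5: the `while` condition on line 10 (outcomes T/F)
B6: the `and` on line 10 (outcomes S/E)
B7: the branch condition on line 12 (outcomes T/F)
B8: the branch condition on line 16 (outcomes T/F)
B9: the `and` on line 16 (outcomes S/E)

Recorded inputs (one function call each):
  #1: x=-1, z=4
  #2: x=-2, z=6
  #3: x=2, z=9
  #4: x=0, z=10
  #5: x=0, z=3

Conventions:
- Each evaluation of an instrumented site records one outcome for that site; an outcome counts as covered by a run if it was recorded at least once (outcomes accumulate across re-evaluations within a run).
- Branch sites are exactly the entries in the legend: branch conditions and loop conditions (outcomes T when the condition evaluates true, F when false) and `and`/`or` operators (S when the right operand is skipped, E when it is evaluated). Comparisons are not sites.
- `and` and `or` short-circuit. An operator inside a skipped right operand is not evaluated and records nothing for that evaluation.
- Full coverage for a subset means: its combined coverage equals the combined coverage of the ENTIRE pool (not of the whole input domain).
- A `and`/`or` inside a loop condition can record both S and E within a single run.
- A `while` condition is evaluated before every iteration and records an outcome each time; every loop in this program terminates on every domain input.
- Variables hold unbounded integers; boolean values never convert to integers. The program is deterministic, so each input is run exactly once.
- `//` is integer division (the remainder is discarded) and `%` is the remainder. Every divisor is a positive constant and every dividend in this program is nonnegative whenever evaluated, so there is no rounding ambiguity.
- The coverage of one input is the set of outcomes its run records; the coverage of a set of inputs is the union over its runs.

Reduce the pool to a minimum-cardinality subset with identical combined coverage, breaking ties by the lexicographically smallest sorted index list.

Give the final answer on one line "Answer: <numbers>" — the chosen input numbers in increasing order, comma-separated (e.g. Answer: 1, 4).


run #1 (x=-1, z=4) runs B2->E, B1->F, B4->E, B3->T, B4->E, B3->T, B4->E, B3->T, B4->E, B3->T, B4->E, B3->T, B4->E, B3->T, ...; records B1=F, B2=E, B3=T, B3=F, B4=S, B4=E, B5=F, B6=S, B7=T, B8=F, B9=S
run #2 (x=-2, z=6) runs B2->S, B1->T, B4->E, B3->F, B6->E, B5->T, B6->S, B5->F, B7->T, B9->S, B8->F; records B1=T, B2=S, B3=F, B4=E, B5=T, B5=F, B6=S, B6=E, B7=T, B8=F, B9=S
run #3 (x=2, z=9) runs B2->E, B1->T, B4->E, B3->F, B6->E, B5->F, B7->F, B9->E, B8->F; records B1=T, B2=E, B3=F, B4=E, B5=F, B6=E, B7=F, B8=F, B9=E
run #4 (x=0, z=10) runs B2->S, B1->T, B4->E, B3->F, B6->E, B5->T, B6->S, B5->F, B7->T, B9->S, B8->F; records B1=T, B2=S, B3=F, B4=E, B5=T, B5=F, B6=S, B6=E, B7=T, B8=F, B9=S
run #5 (x=0, z=3) runs B2->S, B1->T, B4->E, B3->T, B4->E, B3->T, B4->E, B3->T, B4->E, B3->T, B4->E, B3->T, B4->E, B3->T, ...; records B1=T, B2=S, B3=T, B3=F, B4=S, B4=E, B5=F, B6=S, B7=T, B8=F, B9=S
the full pool covers 17 outcomes: B1=T, B1=F, B2=S, B2=E, B3=T, B3=F, B4=S, B4=E, B5=T, B5=F, B6=S, B6=E, B7=T, B7=F, B8=F, B9=S, B9=E
checked all size-1 subsets: none covers 17 outcomes (max 11/17)
checked all size-2 subsets: none covers 17 outcomes (max 15/17)
inputs {1, 2, 3} (size 3) cover everything; no size-3 subset with a lexicographically smaller index list covers all 17
Answer: 1, 2, 3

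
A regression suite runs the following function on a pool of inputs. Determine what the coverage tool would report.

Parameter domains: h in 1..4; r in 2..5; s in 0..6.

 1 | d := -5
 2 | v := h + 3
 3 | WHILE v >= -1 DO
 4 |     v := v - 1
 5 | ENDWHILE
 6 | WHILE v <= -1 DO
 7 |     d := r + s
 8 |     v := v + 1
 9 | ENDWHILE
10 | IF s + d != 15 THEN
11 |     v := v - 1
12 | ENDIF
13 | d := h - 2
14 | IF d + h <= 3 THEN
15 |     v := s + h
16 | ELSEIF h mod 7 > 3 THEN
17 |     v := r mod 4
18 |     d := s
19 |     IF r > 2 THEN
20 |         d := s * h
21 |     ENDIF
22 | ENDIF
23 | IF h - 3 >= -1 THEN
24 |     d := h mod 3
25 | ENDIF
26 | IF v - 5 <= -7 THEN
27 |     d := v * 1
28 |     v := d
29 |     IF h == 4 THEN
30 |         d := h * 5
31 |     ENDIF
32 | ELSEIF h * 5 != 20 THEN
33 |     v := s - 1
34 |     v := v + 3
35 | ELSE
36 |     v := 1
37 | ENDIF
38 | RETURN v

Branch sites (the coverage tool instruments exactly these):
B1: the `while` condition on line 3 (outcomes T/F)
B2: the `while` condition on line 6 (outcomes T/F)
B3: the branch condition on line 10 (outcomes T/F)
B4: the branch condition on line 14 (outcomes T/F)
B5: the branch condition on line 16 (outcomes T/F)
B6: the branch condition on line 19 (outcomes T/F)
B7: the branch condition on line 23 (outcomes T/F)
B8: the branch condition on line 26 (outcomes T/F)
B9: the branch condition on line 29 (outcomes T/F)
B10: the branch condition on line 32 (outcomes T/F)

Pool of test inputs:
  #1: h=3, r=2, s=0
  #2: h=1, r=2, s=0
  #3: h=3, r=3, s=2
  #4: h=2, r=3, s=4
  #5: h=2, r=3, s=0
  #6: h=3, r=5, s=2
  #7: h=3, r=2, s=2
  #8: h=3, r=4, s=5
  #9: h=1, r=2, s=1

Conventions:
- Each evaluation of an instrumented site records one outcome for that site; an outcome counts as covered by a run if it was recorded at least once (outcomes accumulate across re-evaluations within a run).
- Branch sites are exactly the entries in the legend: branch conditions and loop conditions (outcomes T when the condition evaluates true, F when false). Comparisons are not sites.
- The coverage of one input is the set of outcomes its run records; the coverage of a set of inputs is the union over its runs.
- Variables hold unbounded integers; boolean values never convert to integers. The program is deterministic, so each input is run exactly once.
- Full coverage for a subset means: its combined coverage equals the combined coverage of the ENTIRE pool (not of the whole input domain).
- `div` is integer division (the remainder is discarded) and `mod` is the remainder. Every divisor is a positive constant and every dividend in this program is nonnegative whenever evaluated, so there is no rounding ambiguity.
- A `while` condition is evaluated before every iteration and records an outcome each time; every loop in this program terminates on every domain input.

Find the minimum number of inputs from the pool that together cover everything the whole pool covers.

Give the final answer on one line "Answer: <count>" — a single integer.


input #1 (h=3, r=2, s=0): events B1->T, B1->T, B1->T, B1->T, B1->T, B1->T, B1->T, B1->T, B1->F, B2->T, B2->T, B2->F, B3->T, B4->F, ...; covers B1=T, B1=F, B2=T, B2=F, B3=T, B4=F, B5=F, B7=T, B8=F, B10=T
input #2 (h=1, r=2, s=0): events B1->T, B1->T, B1->T, B1->T, B1->T, B1->T, B1->F, B2->T, B2->T, B2->F, B3->T, B4->T, B7->F, B8->F, ...; covers B1=T, B1=F, B2=T, B2=F, B3=T, B4=T, B7=F, B8=F, B10=T
input #3 (h=3, r=3, s=2): events B1->T, B1->T, B1->T, B1->T, B1->T, B1->T, B1->T, B1->T, B1->F, B2->T, B2->T, B2->F, B3->T, B4->F, ...; covers B1=T, B1=F, B2=T, B2=F, B3=T, B4=F, B5=F, B7=T, B8=F, B10=T
input #4 (h=2, r=3, s=4): events B1->T, B1->T, B1->T, B1->T, B1->T, B1->T, B1->T, B1->F, B2->T, B2->T, B2->F, B3->T, B4->T, B7->T, ...; covers B1=T, B1=F, B2=T, B2=F, B3=T, B4=T, B7=T, B8=F, B10=T
input #5 (h=2, r=3, s=0): events B1->T, B1->T, B1->T, B1->T, B1->T, B1->T, B1->T, B1->F, B2->T, B2->T, B2->F, B3->T, B4->T, B7->T, ...; covers B1=T, B1=F, B2=T, B2=F, B3=T, B4=T, B7=T, B8=F, B10=T
input #6 (h=3, r=5, s=2): events B1->T, B1->T, B1->T, B1->T, B1->T, B1->T, B1->T, B1->T, B1->F, B2->T, B2->T, B2->F, B3->T, B4->F, ...; covers B1=T, B1=F, B2=T, B2=F, B3=T, B4=F, B5=F, B7=T, B8=F, B10=T
input #7 (h=3, r=2, s=2): events B1->T, B1->T, B1->T, B1->T, B1->T, B1->T, B1->T, B1->T, B1->F, B2->T, B2->T, B2->F, B3->T, B4->F, ...; covers B1=T, B1=F, B2=T, B2=F, B3=T, B4=F, B5=F, B7=T, B8=F, B10=T
input #8 (h=3, r=4, s=5): events B1->T, B1->T, B1->T, B1->T, B1->T, B1->T, B1->T, B1->T, B1->F, B2->T, B2->T, B2->F, B3->T, B4->F, ...; covers B1=T, B1=F, B2=T, B2=F, B3=T, B4=F, B5=F, B7=T, B8=F, B10=T
input #9 (h=1, r=2, s=1): events B1->T, B1->T, B1->T, B1->T, B1->T, B1->T, B1->F, B2->T, B2->T, B2->F, B3->T, B4->T, B7->F, B8->F, ...; covers B1=T, B1=F, B2=T, B2=F, B3=T, B4=T, B7=F, B8=F, B10=T
union over all inputs: B1=T, B1=F, B2=T, B2=F, B3=T, B4=T, B4=F, B5=F, B7=T, B7=F, B8=F, B10=T (12 outcomes)
size 1 is not enough: best union over all size-1 subsets is 10/12
inputs {1, 2} (size 2) cover everything; no size-2 subset with a lexicographically smaller index list covers all 12
Answer: 2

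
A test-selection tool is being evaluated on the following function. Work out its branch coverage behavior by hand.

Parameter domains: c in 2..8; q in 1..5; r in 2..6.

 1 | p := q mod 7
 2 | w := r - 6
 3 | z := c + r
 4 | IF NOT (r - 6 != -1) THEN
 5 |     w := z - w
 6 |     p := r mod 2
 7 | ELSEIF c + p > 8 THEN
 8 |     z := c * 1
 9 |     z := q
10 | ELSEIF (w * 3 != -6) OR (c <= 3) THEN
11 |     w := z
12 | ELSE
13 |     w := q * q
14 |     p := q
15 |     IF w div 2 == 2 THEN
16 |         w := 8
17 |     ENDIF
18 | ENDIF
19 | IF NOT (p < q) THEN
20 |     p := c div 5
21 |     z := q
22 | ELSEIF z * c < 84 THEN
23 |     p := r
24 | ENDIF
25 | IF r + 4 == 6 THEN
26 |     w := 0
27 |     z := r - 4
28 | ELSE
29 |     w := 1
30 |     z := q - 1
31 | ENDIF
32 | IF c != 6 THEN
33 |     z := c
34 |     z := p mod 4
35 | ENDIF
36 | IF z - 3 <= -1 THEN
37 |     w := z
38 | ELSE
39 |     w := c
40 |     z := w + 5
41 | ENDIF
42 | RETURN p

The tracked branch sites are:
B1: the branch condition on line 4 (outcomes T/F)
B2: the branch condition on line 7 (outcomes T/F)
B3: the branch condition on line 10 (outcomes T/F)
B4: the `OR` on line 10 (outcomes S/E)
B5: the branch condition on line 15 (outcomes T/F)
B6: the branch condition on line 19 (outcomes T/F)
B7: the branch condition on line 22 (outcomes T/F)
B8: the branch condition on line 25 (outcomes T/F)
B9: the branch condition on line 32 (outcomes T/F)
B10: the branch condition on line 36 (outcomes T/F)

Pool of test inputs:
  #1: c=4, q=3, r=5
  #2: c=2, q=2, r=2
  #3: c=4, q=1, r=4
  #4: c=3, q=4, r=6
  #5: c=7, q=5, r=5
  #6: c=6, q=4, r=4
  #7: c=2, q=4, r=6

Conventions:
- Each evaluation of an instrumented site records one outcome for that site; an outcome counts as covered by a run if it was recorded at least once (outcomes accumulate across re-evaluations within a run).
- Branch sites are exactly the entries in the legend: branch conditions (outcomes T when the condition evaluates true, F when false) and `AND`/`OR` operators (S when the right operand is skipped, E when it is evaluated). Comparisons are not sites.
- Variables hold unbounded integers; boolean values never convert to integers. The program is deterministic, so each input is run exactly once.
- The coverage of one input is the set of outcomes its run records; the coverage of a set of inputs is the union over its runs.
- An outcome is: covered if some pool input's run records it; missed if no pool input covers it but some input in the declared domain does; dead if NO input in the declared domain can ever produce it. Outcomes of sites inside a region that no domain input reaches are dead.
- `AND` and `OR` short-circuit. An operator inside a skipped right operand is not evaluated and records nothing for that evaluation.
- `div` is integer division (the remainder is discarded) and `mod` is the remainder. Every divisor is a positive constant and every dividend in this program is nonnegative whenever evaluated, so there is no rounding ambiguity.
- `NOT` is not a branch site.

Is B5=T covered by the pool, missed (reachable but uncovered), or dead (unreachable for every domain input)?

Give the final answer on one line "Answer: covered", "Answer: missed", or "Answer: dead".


no pool input records B5=T
but domain input (c=4, q=2, r=4) does record it -> reachable, so missed
Answer: missed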